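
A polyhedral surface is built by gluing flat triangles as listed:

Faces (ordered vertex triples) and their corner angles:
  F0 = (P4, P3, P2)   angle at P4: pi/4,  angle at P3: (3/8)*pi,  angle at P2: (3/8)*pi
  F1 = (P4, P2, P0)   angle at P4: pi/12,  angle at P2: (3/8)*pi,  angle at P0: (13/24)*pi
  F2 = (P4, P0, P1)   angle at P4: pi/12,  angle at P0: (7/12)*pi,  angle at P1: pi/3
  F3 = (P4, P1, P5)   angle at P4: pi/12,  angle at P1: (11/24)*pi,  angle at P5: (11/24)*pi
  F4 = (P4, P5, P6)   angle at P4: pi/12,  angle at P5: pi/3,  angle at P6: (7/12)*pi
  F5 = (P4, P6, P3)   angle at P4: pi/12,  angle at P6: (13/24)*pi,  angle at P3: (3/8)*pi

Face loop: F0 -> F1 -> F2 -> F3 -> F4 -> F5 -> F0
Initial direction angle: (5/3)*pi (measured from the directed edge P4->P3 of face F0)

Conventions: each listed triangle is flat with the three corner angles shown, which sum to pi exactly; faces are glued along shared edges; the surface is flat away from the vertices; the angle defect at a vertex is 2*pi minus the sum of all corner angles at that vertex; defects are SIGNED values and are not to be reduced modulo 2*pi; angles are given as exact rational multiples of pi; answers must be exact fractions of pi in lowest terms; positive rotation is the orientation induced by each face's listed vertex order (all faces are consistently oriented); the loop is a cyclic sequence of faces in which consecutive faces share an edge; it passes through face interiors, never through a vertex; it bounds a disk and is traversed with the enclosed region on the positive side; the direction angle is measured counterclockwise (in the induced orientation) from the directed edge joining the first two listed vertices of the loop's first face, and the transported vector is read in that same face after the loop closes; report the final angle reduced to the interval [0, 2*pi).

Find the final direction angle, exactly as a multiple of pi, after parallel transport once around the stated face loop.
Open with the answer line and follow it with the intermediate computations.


Answer: final direction angle = pi

enclosed vertex P4: corner angles sum to (2/3)*pi, defect = 2*pi - (2/3)*pi = (4/3)*pi
final direction = starting direction + enclosed defect total, reduced mod 2*pi (induced orientation)
final angle = (5/3)*pi + (4/3)*pi = pi (mod 2*pi)


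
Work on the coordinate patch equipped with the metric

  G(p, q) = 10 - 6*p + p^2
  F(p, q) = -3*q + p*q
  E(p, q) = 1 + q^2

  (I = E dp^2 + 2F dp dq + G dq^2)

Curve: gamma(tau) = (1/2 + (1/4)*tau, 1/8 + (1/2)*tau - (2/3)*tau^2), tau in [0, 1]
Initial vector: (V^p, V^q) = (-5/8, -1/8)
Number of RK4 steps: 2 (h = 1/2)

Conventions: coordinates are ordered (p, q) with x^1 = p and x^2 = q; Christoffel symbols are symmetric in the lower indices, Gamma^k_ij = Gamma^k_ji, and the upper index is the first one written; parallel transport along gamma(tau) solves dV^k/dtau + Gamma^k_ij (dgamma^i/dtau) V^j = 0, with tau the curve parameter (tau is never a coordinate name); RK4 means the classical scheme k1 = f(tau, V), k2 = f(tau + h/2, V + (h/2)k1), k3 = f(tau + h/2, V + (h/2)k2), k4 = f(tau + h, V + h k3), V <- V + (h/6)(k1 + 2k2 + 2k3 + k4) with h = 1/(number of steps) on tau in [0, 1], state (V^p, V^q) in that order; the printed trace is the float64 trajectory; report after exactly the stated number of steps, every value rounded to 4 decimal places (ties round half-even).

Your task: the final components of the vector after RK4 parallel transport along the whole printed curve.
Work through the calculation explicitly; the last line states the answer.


gamma'(tau) = (1/4, 1/2 - (4/3)*tau); f(tau, V)^k = -Gamma^k_ij(gamma(tau)) gamma'^i(tau) V^j; h = 1/2; intermediate values shown to 6 dp
curve data and Christoffel symbols at the stage parameters:
  tau = 0.000000: gamma = (0.500000, 0.125000), gamma' = (0.250000, 0.500000); Gamma_ppp = 0.000000, Gamma_ppq = 0.017204, Gamma_pqq = 0.000000, Gamma_qpp = 0.000000, Gamma_qpq = -0.344086, Gamma_qqq = 0.000000
  tau = 0.250000: gamma = (0.562500, 0.208333), gamma' = (0.250000, 0.166667); Gamma_ppp = 0.000000, Gamma_ppq = 0.029827, Gamma_pqq = 0.000000, Gamma_qpp = 0.000000, Gamma_qpq = -0.348972, Gamma_qqq = 0.000000
  tau = 0.500000: gamma = (0.625000, 0.208333), gamma' = (0.250000, -0.166667); Gamma_ppp = 0.000000, Gamma_ppq = 0.031169, Gamma_pqq = 0.000000, Gamma_qpp = 0.000000, Gamma_qpq = -0.355325, Gamma_qqq = 0.000000
  tau = 0.750000: gamma = (0.687500, 0.125000), gamma' = (0.250000, -0.500000); Gamma_ppp = 0.000000, Gamma_ppq = 0.019644, Gamma_pqq = 0.000000, Gamma_qpp = 0.000000, Gamma_qpq = -0.363413, Gamma_qqq = 0.000000
  tau = 1.000000: gamma = (0.750000, -0.041667), gamma' = (0.250000, -0.833333); Gamma_ppp = 0.000000, Gamma_ppq = -0.006871, Gamma_pqq = 0.000000, Gamma_qpp = 0.000000, Gamma_qpq = -0.371028, Gamma_qqq = 0.000000
step 0: V^p = -0.6250, V^q = -0.1250
step 1: k1 = (0.005914, -0.118280), k2 = (0.004252, -0.049750), k3 = (0.004126, -0.048280), k4 = (-0.002074, 0.023643); V <- V + (h/6)(k1 + 2k2 + 2k3 + k4): V^p = -0.6233, V^q = -0.1492
step 2: k1 = (-0.002075, 0.023656), k2 = (-0.005423, 0.100329), k3 = (-0.005526, 0.102222), k4 = (0.003416, 0.184466); V <- V + (h/6)(k1 + 2k2 + 2k3 + k4): V^p = -0.6250, V^q = -0.0981

Answer: V^p = -0.6250, V^q = -0.0981


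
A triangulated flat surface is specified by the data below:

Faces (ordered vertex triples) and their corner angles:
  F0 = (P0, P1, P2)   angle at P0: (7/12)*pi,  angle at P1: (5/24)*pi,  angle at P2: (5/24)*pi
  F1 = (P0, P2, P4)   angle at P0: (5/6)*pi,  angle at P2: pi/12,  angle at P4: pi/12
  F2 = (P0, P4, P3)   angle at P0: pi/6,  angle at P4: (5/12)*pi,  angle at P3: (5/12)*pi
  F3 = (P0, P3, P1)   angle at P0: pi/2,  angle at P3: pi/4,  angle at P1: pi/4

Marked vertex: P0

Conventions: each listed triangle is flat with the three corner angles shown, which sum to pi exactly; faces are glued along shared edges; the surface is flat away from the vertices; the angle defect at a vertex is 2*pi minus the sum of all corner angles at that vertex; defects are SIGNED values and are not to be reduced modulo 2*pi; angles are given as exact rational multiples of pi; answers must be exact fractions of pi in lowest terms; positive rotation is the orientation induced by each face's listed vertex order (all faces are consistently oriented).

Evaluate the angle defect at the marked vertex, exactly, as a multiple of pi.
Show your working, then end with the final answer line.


Sum of corner angles at P0: (25/12)*pi
defect = 2*pi - (25/12)*pi

Answer: defect(P0) = -pi/12


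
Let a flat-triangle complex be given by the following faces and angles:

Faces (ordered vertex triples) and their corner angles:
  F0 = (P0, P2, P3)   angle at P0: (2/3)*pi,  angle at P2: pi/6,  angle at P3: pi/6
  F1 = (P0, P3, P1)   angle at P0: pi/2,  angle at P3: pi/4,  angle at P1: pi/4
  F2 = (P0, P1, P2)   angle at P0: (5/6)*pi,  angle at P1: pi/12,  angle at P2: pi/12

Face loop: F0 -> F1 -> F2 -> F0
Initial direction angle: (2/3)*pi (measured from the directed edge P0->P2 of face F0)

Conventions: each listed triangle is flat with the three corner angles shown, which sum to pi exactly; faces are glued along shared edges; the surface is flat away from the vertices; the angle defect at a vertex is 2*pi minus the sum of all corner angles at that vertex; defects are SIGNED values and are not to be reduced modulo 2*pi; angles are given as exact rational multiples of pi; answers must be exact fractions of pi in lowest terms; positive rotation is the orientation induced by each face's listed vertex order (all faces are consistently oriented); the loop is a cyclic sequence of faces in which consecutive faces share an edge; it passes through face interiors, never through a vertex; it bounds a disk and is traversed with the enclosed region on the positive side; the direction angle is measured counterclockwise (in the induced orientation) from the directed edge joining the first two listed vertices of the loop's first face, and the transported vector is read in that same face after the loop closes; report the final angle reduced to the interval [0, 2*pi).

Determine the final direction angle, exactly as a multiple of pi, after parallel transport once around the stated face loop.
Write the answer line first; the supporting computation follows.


Answer: final direction angle = (2/3)*pi

enclosed vertex P0: corner angles sum to 2*pi, defect = 2*pi - 2*pi = 0
transport around the loop rotates by the sum of enclosed defects; add to the initial angle mod 2*pi
final angle = (2/3)*pi + 0 = (2/3)*pi (mod 2*pi)


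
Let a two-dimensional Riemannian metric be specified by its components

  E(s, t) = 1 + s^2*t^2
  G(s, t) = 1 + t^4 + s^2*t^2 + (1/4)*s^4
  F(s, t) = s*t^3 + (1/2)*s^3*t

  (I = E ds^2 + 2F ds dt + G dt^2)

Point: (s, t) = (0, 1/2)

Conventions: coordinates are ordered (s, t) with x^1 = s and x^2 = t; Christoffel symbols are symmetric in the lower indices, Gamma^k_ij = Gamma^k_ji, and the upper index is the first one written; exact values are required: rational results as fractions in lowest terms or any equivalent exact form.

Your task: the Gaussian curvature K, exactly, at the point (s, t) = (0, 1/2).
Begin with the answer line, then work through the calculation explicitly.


Answer: K = 128/289

E = 1, F = 0, G = 17/16, EG - F^2 = 17/16 at the point
E_s = 0, E_t = 0, F_s = 1/8, F_t = 0, G_s = 0, G_t = 1/2
E_tt = 0, F_st = 3/4, G_ss = 1/2
By Brioschi, K is (det M1 - det M2) divided by (EG - F^2) squared.
M1 = [[-E_tt/2 + F_st - G_ss/2, E_s/2, F_s - E_t/2], [F_t - G_s/2, E, F], [G_t/2, F, G]] = [[1/2, 0, 1/8], [0, 1, 0], [1/4, 0, 17/16]]; det M1 = 1/2
M2 = [[0, E_t/2, G_s/2], [E_t/2, E, F], [G_s/2, F, G]] = [[0, 0, 0], [0, 1, 0], [0, 0, 17/16]]; det M2 = 0
det M1 - det M2 = 1/2; K = 1/2 / (17/16)^2 = 128/289


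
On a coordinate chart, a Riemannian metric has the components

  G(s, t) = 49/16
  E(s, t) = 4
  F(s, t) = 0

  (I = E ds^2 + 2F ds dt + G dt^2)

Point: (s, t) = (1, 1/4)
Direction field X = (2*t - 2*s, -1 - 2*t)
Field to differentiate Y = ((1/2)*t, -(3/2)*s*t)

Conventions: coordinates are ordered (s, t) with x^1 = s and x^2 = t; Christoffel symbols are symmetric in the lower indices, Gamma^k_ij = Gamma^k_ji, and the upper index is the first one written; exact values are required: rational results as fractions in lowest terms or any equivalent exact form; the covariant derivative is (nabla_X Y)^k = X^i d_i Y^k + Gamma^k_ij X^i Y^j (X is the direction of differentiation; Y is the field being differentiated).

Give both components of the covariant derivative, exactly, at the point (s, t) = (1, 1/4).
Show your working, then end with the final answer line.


E = 4, F = 0, G = 49/16 at the point
E_s = 0, E_t = 0, F_s = 0, F_t = 0, G_s = 0, G_t = 0
EG - F^2 = 49/4;  g^inv = (4/49) * [[49/16, 0], [0, 4]]
first-kind symbols [ij,l] = (1/2)(d_i g_jl + d_j g_il - d_l g_ij): [ss,s] = E_s/2 = 0, [ss,t] = F_s - E_t/2 = 0, [st,s] = E_t/2 = 0, [st,t] = G_s/2 = 0, [tt,s] = F_t - G_s/2 = 0, [tt,t] = G_t/2 = 0
Gamma^s_ij = (G*[ij,s] - F*[ij,t])/(EG - F^2), Gamma^t_ij = (E*[ij,t] - F*[ij,s])/(EG - F^2)
Gamma_sss = 0, Gamma_sst = 0, Gamma_stt = 0, Gamma_tss = 0, Gamma_tst = 0, Gamma_ttt = 0
X = (-3/2, -3/2), Y = (1/8, -3/8) at the point

Answer: (nabla_X Y)^s = -3/4, (nabla_X Y)^t = 45/16


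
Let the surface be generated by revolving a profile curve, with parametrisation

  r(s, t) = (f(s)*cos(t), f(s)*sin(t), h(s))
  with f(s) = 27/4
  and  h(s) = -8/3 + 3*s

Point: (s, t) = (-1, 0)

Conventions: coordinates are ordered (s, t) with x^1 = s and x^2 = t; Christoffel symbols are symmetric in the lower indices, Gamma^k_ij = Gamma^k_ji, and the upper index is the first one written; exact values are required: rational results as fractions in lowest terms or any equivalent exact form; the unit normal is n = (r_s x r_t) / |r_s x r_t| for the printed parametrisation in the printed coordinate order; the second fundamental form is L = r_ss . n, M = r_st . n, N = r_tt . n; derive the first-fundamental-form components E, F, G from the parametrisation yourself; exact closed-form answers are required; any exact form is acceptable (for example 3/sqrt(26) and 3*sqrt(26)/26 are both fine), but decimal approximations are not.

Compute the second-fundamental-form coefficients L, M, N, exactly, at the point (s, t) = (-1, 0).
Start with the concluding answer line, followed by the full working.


Answer: L = 0, M = 0, N = 27/4

f = 27/4, f' = 0, f'' = 0, h' = 3, h'' = 0
E = 9, F = 0, G = 729/16; answer radicand W^2 = 9
unnormalised second-form numerators: l = 0, m = 0, n = 81/4; L = l/sqrt(9), and similarly M = m/sqrt(W^2), N = n/sqrt(W^2)


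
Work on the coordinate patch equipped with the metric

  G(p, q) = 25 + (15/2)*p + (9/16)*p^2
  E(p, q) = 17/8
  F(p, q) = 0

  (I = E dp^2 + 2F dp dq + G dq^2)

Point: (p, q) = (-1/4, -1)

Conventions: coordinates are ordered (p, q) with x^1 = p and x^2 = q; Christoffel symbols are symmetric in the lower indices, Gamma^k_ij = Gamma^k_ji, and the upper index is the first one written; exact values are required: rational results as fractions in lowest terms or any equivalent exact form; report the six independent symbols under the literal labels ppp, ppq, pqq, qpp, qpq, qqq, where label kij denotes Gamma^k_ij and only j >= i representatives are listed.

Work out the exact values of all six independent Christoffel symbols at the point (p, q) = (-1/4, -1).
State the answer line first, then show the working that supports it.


Answer: Gamma_ppp = 0, Gamma_ppq = 0, Gamma_pqq = -231/136, Gamma_qpp = 0, Gamma_qpq = 12/77, Gamma_qqq = 0

E = 17/8, F = 0, G = 5929/256 at the point
E_p = 0, E_q = 0, F_p = 0, F_q = 0, G_p = 231/32, G_q = 0
EG - F^2 = 100793/2048;  g^inv = (2048/100793) * [[5929/256, 0], [0, 17/8]]
first-kind symbols [ij,l] = (1/2)(d_i g_jl + d_j g_il - d_l g_ij): [pp,p] = E_p/2 = 0, [pp,q] = F_p - E_q/2 = 0, [pq,p] = E_q/2 = 0, [pq,q] = G_p/2 = 231/64, [qq,p] = F_q - G_p/2 = -231/64, [qq,q] = G_q/2 = 0
Gamma^p_ij = (G*[ij,p] - F*[ij,q])/(EG - F^2), Gamma^q_ij = (E*[ij,q] - F*[ij,p])/(EG - F^2)


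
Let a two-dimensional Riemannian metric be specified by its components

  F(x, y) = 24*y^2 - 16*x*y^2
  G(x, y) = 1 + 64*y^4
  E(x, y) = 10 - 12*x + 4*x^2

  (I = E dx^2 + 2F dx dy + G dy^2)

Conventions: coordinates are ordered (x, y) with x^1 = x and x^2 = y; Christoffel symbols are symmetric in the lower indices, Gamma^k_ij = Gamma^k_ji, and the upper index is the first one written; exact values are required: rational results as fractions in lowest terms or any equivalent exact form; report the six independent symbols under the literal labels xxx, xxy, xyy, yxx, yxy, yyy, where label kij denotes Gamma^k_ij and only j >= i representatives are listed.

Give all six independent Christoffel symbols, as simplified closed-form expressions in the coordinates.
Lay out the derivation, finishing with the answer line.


E = 10 - 12*x + 4*x^2; F = 24*y^2 - 16*x*y^2; G = 1 + 64*y^4
Gamma^k_ij = (1/2) g^{kl} (d_i g_jl + d_j g_il - d_l g_ij), with g^inv = (1/(EG-F^2)) [[G, -F], [-F, E]]
first partials: E_x = -12 + 8*x, E_y = 0, F_x = -16*y^2, F_y = 48*y - 32*x*y, G_x = 0, G_y = 256*y^3
D = EG - F^2 = 10 - 12*x + 4*x^2 + 64*y^4
expanded: Gamma^x_xx = (G E_x - 2F F_x + F E_y)/(2D), Gamma^x_xy = (G E_y - F G_x)/(2D), Gamma^x_yy = (2G F_y - G G_x - F G_y)/(2D), Gamma^y_xx = (2E F_x - E E_y - F E_x)/(2D), Gamma^y_xy = (E G_x - F E_y)/(2D), Gamma^y_yy = (E G_y - 2F F_y + F G_x)/(2D); substitute and cancel common factors

Answer: Gamma_xxx = (2*x - 3)/(2*x^2 - 6*x + 32*y^4 + 5), Gamma_xxy = 0, Gamma_xyy = (-16*x*y + 24*y)/(2*x^2 - 6*x + 32*y^4 + 5), Gamma_yxx = -8*y^2/(2*x^2 - 6*x + 32*y^4 + 5), Gamma_yxy = 0, Gamma_yyy = 64*y^3/(2*x^2 - 6*x + 32*y^4 + 5)


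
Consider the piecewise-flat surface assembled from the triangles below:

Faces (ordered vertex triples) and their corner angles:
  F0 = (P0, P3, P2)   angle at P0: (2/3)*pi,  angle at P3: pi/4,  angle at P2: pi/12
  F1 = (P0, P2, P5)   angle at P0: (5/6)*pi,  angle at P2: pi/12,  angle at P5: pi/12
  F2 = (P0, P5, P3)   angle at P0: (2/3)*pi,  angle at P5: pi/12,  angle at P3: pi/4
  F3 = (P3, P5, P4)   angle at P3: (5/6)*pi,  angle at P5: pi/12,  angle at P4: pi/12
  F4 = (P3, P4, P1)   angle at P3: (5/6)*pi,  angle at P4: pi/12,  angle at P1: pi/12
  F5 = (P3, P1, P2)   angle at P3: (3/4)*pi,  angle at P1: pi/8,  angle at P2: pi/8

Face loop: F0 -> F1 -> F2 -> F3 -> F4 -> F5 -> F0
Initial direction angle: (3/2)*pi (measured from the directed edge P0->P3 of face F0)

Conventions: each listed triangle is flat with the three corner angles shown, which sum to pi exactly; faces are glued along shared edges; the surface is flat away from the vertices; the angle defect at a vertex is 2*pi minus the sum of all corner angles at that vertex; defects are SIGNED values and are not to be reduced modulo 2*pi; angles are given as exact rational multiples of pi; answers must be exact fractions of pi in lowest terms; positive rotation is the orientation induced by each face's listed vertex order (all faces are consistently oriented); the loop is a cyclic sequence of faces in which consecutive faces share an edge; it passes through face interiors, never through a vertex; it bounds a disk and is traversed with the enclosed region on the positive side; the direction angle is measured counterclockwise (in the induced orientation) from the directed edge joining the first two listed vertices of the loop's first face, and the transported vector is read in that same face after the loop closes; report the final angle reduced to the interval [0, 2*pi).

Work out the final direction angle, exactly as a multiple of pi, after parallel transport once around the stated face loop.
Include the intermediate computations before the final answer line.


enclosed vertex P0: corner angles sum to (13/6)*pi, defect = 2*pi - (13/6)*pi = -pi/6
enclosed vertex P3: corner angles sum to (35/12)*pi, defect = 2*pi - (35/12)*pi = (-11/12)*pi
final direction = starting direction + enclosed defect total, reduced mod 2*pi (induced orientation)
final angle = (3/2)*pi - (13/12)*pi = (5/12)*pi (mod 2*pi)

Answer: final direction angle = (5/12)*pi


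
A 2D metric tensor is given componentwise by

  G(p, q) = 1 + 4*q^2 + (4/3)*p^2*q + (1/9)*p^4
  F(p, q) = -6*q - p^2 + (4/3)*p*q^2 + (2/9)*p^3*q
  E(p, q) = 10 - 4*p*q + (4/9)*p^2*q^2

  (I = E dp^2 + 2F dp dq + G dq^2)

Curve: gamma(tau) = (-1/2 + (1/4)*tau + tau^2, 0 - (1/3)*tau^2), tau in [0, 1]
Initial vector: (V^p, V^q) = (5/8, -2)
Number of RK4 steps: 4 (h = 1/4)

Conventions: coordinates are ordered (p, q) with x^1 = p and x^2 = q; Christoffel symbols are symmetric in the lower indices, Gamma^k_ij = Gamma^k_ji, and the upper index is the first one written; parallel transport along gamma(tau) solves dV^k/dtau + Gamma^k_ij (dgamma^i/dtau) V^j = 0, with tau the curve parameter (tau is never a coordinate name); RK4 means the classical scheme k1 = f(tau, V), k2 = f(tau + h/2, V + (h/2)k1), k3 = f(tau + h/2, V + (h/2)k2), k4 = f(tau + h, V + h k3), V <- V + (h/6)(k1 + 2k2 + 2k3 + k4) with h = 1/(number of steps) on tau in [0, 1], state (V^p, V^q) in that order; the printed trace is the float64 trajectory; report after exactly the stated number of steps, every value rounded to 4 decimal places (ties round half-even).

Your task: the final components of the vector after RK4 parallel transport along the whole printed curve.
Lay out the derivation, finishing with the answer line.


gamma'(tau) = (1/4 + 2*tau, -(2/3)*tau); f(tau, V)^k = -Gamma^k_ij(gamma(tau)) gamma'^i(tau) V^j; h = 1/4; intermediate values shown to 6 dp
curve data and Christoffel symbols at the stage parameters:
  tau = 0.000000: gamma = (-0.500000, 0.000000), gamma' = (0.250000, 0.000000); Gamma_ppp = 0.000000, Gamma_ppq = 0.099931, Gamma_pqq = -0.599584, Gamma_qpp = 0.000000, Gamma_qpq = -0.002776, Gamma_qqq = 0.016655
  tau = 0.125000: gamma = (-0.453125, -0.005208), gamma' = (0.500000, -0.083333); Gamma_ppp = 0.001042, Gamma_ppq = 0.090632, Gamma_pqq = -0.600050, Gamma_qpp = -0.000020, Gamma_qpq = -0.001754, Gamma_qqq = 0.011612
  tau = 0.250000: gamma = (-0.375000, -0.020833), gamma' = (0.750000, -0.166667); Gamma_ppp = 0.004172, Gamma_ppq = 0.075104, Gamma_pqq = -0.600833, Gamma_qpp = -0.000007, Gamma_qpq = -0.000131, Gamma_qqq = 0.001045
  tau = 0.375000: gamma = (-0.265625, -0.046875), gamma' = (1.000000, -0.250000); Gamma_ppp = 0.009391, Gamma_ppq = 0.053216, Gamma_pqq = -0.601033, Gamma_qpp = 0.000220, Gamma_qpq = 0.001249, Gamma_qqq = -0.014109
  tau = 0.500000: gamma = (-0.125000, -0.083333), gamma' = (1.250000, -0.333333); Gamma_ppp = 0.016654, Gamma_ppq = 0.024981, Gamma_pqq = -0.599543, Gamma_qpp = 0.000898, Gamma_qpq = 0.001348, Gamma_qqq = -0.032342
  tau = 0.625000: gamma = (0.046875, -0.130208), gamma' = (1.500000, -0.416667); Gamma_ppp = 0.025840, Gamma_ppq = -0.009302, Gamma_pqq = -0.595345, Gamma_qpp = 0.002234, Gamma_qpq = -0.000804, Gamma_qqq = -0.051464
  tau = 0.750000: gamma = (0.250000, -0.187500), gamma' = (1.750000, -0.500000); Gamma_ppp = 0.036737, Gamma_ppq = -0.048983, Gamma_pqq = -0.587798, Gamma_qpp = 0.004292, Gamma_qpq = -0.005723, Gamma_qqq = -0.068677
  tau = 0.875000: gamma = (0.484375, -0.255208), gamma' = (2.000000, -0.583333); Gamma_ppp = 0.049068, Gamma_ppq = -0.093128, Gamma_pqq = -0.576795, Gamma_qpp = 0.006880, Gamma_qpq = -0.013058, Gamma_qqq = -0.080877
  tau = 1.000000: gamma = (0.750000, -0.333333), gamma' = (2.250000, -0.666667); Gamma_ppp = 0.062510, Gamma_ppq = -0.140648, Gamma_pqq = -0.562594, Gamma_qpp = 0.009459, Gamma_qpq = -0.021282, Gamma_qqq = -0.085129
step 0: V^p = 0.6250, V^q = -2.0000
step 1: k1 = (0.049965, -0.001388), k2 = (0.195096, -0.003775), k3 = (0.195252, -0.003778), k4 = (0.319407, -0.000555); V <- V + (h/6)(k1 + 2k2 + 2k3 + k4): V^p = 0.6729, V^q = -2.0007
step 2: k1 = (0.319362, -0.000555), k2 = (0.409897, 0.009622), k3 = (0.409683, 0.009617), k4 = (0.452072, 0.024387); V <- V + (h/6)(k1 + 2k2 + 2k3 + k4): V^p = 0.7734, V^q = -1.9981
step 3: k1 = (0.452053, 0.024386), k2 = (0.431677, 0.037316), k3 = (0.431407, 0.037293), k4 = (0.335788, 0.039233); V <- V + (h/6)(k1 + 2k2 + 2k3 + k4): V^p = 0.8781, V^q = -1.9892
step 4: k1 = (0.336158, 0.039276), k2 = (0.157778, 0.022123), k3 = (0.161500, 0.022645), k4 = (-0.099061, -0.014990); V <- V + (h/6)(k1 + 2k2 + 2k3 + k4): V^p = 0.9146, V^q = -1.9845

Answer: V^p = 0.9146, V^q = -1.9845


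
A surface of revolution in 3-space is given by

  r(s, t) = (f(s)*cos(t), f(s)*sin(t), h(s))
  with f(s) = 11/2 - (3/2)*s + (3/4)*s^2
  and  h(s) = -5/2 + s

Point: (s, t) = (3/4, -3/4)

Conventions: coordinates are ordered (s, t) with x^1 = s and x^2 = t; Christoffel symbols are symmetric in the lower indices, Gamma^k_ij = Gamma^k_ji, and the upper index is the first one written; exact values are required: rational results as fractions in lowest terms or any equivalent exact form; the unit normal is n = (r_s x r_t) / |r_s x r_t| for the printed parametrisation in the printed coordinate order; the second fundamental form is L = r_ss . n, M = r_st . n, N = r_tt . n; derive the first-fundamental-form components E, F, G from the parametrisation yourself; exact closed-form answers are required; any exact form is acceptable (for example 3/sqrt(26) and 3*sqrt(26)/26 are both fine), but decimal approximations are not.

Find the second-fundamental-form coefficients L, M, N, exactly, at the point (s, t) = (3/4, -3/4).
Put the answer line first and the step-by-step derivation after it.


Answer: L = -12*sqrt(73)/73, M = 0, N = 307*sqrt(73)/584

f = 307/64, f' = -3/8, f'' = 3/2, h' = 1, h'' = 0
E = 73/64, F = 0, G = 94249/4096; answer radicand W^2 = 73/64
unnormalised second-form numerators: l = -3/2, m = 0, n = 307/64; L = l/sqrt(73/64), and similarly M = m/sqrt(W^2), N = n/sqrt(W^2)


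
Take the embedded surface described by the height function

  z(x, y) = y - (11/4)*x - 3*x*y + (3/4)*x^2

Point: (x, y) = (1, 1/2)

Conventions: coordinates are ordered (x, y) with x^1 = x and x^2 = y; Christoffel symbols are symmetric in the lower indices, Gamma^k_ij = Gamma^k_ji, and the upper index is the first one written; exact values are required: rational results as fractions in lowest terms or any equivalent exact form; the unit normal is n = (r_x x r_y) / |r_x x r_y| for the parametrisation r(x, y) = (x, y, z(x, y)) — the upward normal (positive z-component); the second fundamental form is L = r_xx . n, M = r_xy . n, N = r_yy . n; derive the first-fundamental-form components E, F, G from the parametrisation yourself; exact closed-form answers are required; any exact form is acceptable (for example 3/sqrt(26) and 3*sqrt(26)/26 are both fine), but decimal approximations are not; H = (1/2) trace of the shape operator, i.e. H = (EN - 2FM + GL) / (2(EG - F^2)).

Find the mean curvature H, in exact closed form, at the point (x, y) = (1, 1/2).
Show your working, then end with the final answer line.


z_x = -11/4, z_y = -2, z_xx = 3/2, z_xy = -3, z_yy = 0
E = 137/16, F = 11/2, G = 5; answer radicand W^2 = 201/16
unnormalised second-form numerators: l = 3/2, m = -3, n = 0; L = l/sqrt(201/16), and similarly M = m/sqrt(W^2), N = n/sqrt(W^2)
H = (E*n - 2*F*m + G*l) / (2*(EG - F^2)*sqrt(W^2)); E*n - 2*F*m + G*l = 81/2, EG - F^2 = 201/16, so H = (108/67)/sqrt(201/16)

Answer: H = 144*sqrt(201)/4489


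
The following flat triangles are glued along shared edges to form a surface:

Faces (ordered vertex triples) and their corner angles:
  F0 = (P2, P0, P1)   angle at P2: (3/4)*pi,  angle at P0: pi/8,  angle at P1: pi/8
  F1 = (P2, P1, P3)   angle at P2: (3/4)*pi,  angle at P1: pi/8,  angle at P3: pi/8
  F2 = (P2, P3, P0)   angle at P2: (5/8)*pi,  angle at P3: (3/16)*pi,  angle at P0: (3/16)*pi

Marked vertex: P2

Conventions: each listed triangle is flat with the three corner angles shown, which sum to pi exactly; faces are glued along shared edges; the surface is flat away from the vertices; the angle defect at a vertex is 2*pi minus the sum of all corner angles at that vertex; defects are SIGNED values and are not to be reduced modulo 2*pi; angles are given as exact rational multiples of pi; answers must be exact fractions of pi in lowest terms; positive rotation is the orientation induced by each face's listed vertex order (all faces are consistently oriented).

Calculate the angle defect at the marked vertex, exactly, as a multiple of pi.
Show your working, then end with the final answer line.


Sum of corner angles at P2: (17/8)*pi
defect = 2*pi - (17/8)*pi

Answer: defect(P2) = -pi/8


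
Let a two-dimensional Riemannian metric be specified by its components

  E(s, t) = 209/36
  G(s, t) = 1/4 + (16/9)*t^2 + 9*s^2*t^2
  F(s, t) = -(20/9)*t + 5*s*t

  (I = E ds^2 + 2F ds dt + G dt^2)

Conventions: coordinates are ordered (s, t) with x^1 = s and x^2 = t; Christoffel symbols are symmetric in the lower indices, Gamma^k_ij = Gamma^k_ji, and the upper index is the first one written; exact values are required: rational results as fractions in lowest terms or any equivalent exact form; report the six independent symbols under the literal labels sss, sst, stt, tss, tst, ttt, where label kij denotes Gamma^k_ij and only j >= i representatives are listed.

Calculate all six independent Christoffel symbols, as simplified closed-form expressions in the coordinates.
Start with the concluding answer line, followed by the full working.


Answer: Gamma_sss = (-32400*s*t^2 + 14400*t^2)/(35316*s^2*t^2 + 28800*s*t^2 + 6976*t^2 + 1881), Gamma_sst = (-58320*s^2*t^3 + 25920*s*t^3)/(35316*s^2*t^2 + 28800*s*t^2 + 6976*t^2 + 1881), Gamma_stt = (-104976*s^3*t^4 - 20736*s*t^4 - 2916*s*t^2 + 1620*s - 720)/(35316*s^2*t^2 + 28800*s*t^2 + 6976*t^2 + 1881), Gamma_tss = 37620*t/(35316*s^2*t^2 + 28800*s*t^2 + 6976*t^2 + 1881), Gamma_tst = 67716*s*t^2/(35316*s^2*t^2 + 28800*s*t^2 + 6976*t^2 + 1881), Gamma_ttt = (58320*s^2*t^3 + 35316*s^2*t - 25920*s*t^3 + 28800*s*t + 6976*t)/(35316*s^2*t^2 + 28800*s*t^2 + 6976*t^2 + 1881)

E = 209/36; F = -(20/9)*t + 5*s*t; G = 1/4 + (16/9)*t^2 + 9*s^2*t^2
Gamma^k_ij = (1/2) g^{kl} (d_i g_jl + d_j g_il - d_l g_ij), with g^inv = (1/(EG-F^2)) [[G, -F], [-F, E]]
first partials: E_s = 0, E_t = 0, F_s = 5*t, F_t = -20/9 + 5*s, G_s = 18*s*t^2, G_t = (32/9)*t + 18*s^2*t
D = EG - F^2 = 209/144 + (436/81)*t^2 + (200/9)*s*t^2 + (109/4)*s^2*t^2
expanded: Gamma^s_ss = (G E_s - 2F F_s + F E_t)/(2D), Gamma^s_st = (G E_t - F G_s)/(2D), Gamma^s_tt = (2G F_t - G G_s - F G_t)/(2D), Gamma^t_ss = (2E F_s - E E_t - F E_s)/(2D), Gamma^t_st = (E G_s - F E_t)/(2D), Gamma^t_tt = (E G_t - 2F F_t + F G_s)/(2D); substitute and cancel common factors


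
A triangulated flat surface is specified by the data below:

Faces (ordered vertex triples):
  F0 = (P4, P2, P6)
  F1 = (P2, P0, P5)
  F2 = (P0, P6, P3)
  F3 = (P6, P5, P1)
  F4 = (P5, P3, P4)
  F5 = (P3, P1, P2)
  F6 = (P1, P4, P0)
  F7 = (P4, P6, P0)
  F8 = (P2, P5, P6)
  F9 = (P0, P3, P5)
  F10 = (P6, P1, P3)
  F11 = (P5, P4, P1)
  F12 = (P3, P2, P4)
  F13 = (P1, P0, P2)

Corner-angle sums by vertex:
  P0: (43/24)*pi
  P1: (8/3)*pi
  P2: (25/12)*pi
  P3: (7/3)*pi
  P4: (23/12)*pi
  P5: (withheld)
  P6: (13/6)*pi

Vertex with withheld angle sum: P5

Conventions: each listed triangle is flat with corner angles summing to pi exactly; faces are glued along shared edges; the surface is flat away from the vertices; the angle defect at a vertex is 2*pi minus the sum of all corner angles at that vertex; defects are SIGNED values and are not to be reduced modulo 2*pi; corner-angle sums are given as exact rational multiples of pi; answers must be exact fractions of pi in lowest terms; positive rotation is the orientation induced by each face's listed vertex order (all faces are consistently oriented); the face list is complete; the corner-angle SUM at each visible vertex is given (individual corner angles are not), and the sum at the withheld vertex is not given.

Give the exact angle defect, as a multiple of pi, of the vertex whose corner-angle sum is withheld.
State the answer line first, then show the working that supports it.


Answer: defect(P5) = (23/24)*pi

V = 7, E = 21, F = 14; chi = V - E + F = 0
Gauss-Bonnet: total defect = 2*pi*chi = 0; visible defects sum to (-23/24)*pi


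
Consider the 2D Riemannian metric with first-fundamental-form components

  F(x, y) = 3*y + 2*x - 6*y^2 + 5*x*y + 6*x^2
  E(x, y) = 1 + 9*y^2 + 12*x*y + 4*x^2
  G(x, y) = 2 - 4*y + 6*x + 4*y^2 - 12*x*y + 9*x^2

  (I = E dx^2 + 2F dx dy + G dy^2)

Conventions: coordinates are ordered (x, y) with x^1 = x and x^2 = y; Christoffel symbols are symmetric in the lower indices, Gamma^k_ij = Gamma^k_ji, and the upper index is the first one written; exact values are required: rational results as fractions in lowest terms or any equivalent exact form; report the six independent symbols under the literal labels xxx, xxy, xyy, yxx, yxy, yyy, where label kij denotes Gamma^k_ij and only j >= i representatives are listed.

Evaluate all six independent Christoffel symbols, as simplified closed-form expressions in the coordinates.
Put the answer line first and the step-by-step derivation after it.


Answer: Gamma_xxx = (4*x + 6*y)/(13*x^2 + 6*x + 13*y^2 - 4*y + 2), Gamma_xxy = (6*x + 9*y)/(13*x^2 + 6*x + 13*y^2 - 4*y + 2), Gamma_xyy = (-4*x - 6*y)/(13*x^2 + 6*x + 13*y^2 - 4*y + 2), Gamma_yxx = (6*x - 4*y + 2)/(13*x^2 + 6*x + 13*y^2 - 4*y + 2), Gamma_yxy = (9*x - 6*y + 3)/(13*x^2 + 6*x + 13*y^2 - 4*y + 2), Gamma_yyy = (-6*x + 4*y - 2)/(13*x^2 + 6*x + 13*y^2 - 4*y + 2)

E = 1 + 9*y^2 + 12*x*y + 4*x^2; F = 3*y + 2*x - 6*y^2 + 5*x*y + 6*x^2; G = 2 - 4*y + 6*x + 4*y^2 - 12*x*y + 9*x^2
Gamma^k_ij = (1/2) g^{kl} (d_i g_jl + d_j g_il - d_l g_ij), with g^inv = (1/(EG-F^2)) [[G, -F], [-F, E]]
first partials: E_x = 12*y + 8*x, E_y = 18*y + 12*x, F_x = 2 + 5*y + 12*x, F_y = 3 - 12*y + 5*x, G_x = 6 - 12*y + 18*x, G_y = -4 + 8*y - 12*x
D = EG - F^2 = 2 - 4*y + 6*x + 13*y^2 + 13*x^2
expanded: Gamma^x_xx = (G E_x - 2F F_x + F E_y)/(2D), Gamma^x_xy = (G E_y - F G_x)/(2D), Gamma^x_yy = (2G F_y - G G_x - F G_y)/(2D), Gamma^y_xx = (2E F_x - E E_y - F E_x)/(2D), Gamma^y_xy = (E G_x - F E_y)/(2D), Gamma^y_yy = (E G_y - 2F F_y + F G_x)/(2D); substitute and cancel common factors


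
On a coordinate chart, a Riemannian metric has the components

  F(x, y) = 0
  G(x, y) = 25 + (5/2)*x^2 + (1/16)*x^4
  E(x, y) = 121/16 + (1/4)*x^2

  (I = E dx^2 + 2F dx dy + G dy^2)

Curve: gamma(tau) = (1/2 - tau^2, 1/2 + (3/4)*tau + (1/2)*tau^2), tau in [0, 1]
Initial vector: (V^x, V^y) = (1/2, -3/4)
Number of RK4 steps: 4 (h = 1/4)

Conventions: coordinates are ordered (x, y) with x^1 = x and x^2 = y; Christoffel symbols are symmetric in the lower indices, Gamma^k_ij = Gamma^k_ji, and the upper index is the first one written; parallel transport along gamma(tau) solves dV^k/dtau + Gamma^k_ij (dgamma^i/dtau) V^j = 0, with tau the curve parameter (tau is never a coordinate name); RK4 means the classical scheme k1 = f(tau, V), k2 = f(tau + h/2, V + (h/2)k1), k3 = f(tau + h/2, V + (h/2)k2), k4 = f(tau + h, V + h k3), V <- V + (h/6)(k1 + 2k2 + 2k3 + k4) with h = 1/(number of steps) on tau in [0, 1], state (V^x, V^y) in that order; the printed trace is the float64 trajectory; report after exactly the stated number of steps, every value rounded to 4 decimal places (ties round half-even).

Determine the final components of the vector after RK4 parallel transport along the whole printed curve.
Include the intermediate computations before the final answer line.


gamma'(tau) = (-2*tau, 3/4 + tau); f(tau, V)^k = -Gamma^k_ij(gamma(tau)) gamma'^i(tau) V^j; h = 1/4; intermediate values shown to 6 dp
curve data and Christoffel symbols at the stage parameters:
  tau = 0.000000: gamma = (0.500000, 0.500000), gamma' = (0.000000, 0.750000); Gamma_xxx = 0.016393, Gamma_xxy = 0.000000, Gamma_xyy = -0.165984, Gamma_yxx = 0.000000, Gamma_yxy = 0.049383, Gamma_yyy = 0.000000
  tau = 0.125000: gamma = (0.484375, 0.601562), gamma' = (-0.250000, 0.875000); Gamma_xxx = 0.015889, Gamma_xxy = 0.000000, Gamma_xyy = -0.160756, Gamma_yxx = 0.000000, Gamma_yxy = 0.047876, Gamma_yyy = 0.000000
  tau = 0.250000: gamma = (0.437500, 0.718750), gamma' = (-0.500000, 1.000000); Gamma_xxx = 0.014372, Gamma_xxy = 0.000000, Gamma_xyy = -0.145094, Gamma_yxx = 0.000000, Gamma_yxy = 0.043335, Gamma_yyy = 0.000000
  tau = 0.375000: gamma = (0.359375, 0.851562), gamma' = (-0.750000, 1.125000); Gamma_xxx = 0.011830, Gamma_xxy = 0.000000, Gamma_xyy = -0.119060, Gamma_yxx = 0.000000, Gamma_yxy = 0.035707, Gamma_yyy = 0.000000
  tau = 0.500000: gamma = (0.250000, 1.000000), gamma' = (-1.000000, 1.250000); Gamma_xxx = 0.008247, Gamma_xxy = 0.000000, Gamma_xyy = -0.082732, Gamma_yxx = 0.000000, Gamma_yxy = 0.024922, Gamma_yyy = 0.000000
  tau = 0.625000: gamma = (0.109375, 1.164062), gamma' = (-1.250000, 1.375000); Gamma_xxx = 0.003614, Gamma_xxy = 0.000000, Gamma_xyy = -0.036164, Gamma_yxx = 0.000000, Gamma_yxy = 0.010931, Gamma_yyy = 0.000000
  tau = 0.750000: gamma = (-0.062500, 1.343750), gamma' = (-1.500000, 1.500000); Gamma_xxx = -0.002066, Gamma_xxy = 0.000000, Gamma_xyy = 0.020663, Gamma_yxx = 0.000000, Gamma_yxy = -0.006249, Gamma_yyy = 0.000000
  tau = 0.875000: gamma = (-0.265625, 1.539062), gamma' = (-1.750000, 1.625000); Gamma_xxx = -0.008761, Gamma_xxy = 0.000000, Gamma_xyy = 0.087915, Gamma_yxx = 0.000000, Gamma_yxy = -0.026469, Gamma_yyy = 0.000000
  tau = 1.000000: gamma = (-0.500000, 1.750000), gamma' = (-2.000000, 1.750000); Gamma_xxx = -0.016393, Gamma_xxy = 0.000000, Gamma_xyy = 0.165984, Gamma_yxx = 0.000000, Gamma_yxy = -0.049383, Gamma_yyy = 0.000000
step 0: V^x = 0.5000, V^y = -0.7500
step 1: k1 = (-0.093366, -0.018519), k2 = (-0.103882, -0.029461), k3 = (-0.104079, -0.029423), k4 = (-0.106482, -0.036950); V <- V + (h/6)(k1 + 2k2 + 2k3 + k4): V^x = 0.4743, V^y = -0.7572
step 2: k1 = (-0.106459, -0.036963), k2 = (-0.097953, -0.038922), k3 = (-0.097976, -0.038971), k4 = (-0.075605, -0.033128); V <- V + (h/6)(k1 + 2k2 + 2k3 + k4): V^x = 0.4504, V^y = -0.7666
step 3: k1 = (-0.075566, -0.033138), k2 = (-0.036335, -0.017160), k3 = (-0.036214, -0.017206), k4 = (0.022526, 0.011363); V <- V + (h/6)(k1 + 2k2 + 2k3 + k4): V^x = 0.4422, V^y = -0.7704
step 4: k1 = (0.022507, 0.011366), k2 = (0.103035, 0.054760), k3 = (0.102106, 0.054942), k4 = (0.204455, 0.115151); V <- V + (h/6)(k1 + 2k2 + 2k3 + k4): V^x = 0.4687, V^y = -0.7560

Answer: V^x = 0.4687, V^y = -0.7560


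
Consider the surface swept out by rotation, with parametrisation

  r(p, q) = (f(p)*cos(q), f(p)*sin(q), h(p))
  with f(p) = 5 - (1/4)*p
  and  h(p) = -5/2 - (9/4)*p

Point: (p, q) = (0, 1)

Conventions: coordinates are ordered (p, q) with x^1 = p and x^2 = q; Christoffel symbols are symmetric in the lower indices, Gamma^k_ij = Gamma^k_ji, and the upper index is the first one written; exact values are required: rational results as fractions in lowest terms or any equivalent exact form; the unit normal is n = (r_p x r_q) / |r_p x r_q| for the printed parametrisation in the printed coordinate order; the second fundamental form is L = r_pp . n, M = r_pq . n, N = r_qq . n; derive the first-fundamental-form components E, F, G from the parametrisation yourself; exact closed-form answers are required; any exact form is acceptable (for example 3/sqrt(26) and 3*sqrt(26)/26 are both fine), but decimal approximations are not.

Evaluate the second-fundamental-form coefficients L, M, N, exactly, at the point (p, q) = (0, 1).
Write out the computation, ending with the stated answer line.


f = 5, f' = -1/4, f'' = 0, h' = -9/4, h'' = 0
E = 41/8, F = 0, G = 25; answer radicand W^2 = 41/8
unnormalised second-form numerators: l = 0, m = 0, n = -45/4; L = l/sqrt(41/8), and similarly M = m/sqrt(W^2), N = n/sqrt(W^2)

Answer: L = 0, M = 0, N = -45*sqrt(82)/82


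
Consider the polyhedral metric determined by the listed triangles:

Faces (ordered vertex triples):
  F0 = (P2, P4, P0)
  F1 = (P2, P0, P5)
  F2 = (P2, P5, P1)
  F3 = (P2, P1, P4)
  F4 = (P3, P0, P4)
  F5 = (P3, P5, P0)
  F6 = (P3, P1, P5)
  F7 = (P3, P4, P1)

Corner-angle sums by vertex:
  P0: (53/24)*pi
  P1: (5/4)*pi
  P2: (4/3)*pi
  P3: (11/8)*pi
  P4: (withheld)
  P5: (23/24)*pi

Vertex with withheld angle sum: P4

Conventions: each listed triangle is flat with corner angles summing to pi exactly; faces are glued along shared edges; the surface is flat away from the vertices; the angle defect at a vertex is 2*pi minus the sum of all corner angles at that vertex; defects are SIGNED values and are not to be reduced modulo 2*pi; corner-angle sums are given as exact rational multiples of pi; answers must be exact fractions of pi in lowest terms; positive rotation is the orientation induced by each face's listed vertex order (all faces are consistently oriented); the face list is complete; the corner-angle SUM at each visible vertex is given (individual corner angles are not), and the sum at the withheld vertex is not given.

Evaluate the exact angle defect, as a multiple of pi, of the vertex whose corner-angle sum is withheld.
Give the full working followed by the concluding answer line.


V = 6, E = 12, F = 8; chi = V - E + F = 2
Gauss-Bonnet: total defect = 2*pi*chi = 4*pi; visible defects sum to (23/8)*pi

Answer: defect(P4) = (9/8)*pi


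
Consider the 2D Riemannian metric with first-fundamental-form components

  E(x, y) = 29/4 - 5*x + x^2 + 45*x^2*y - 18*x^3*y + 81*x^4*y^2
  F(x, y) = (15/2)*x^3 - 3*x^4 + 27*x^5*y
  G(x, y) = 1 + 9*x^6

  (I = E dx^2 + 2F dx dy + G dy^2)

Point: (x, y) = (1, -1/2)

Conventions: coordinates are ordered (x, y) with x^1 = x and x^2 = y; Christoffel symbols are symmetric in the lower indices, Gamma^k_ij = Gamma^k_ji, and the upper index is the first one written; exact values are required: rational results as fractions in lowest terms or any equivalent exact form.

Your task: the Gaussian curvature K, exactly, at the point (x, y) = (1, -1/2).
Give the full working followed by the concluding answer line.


E = 10, F = -9, G = 10, EG - F^2 = 19 at the point
E_x = 60, E_y = -54, F_x = -57, F_y = 27, G_x = 54, G_y = 0
E_yy = 162, F_xy = 135, G_xx = 270
By Brioschi, K is (det M1 - det M2) divided by (EG - F^2) squared.
M1 = [[-E_yy/2 + F_xy - G_xx/2, E_x/2, F_x - E_y/2], [F_y - G_x/2, E, F], [G_y/2, F, G]] = [[-81, 30, -30], [0, 10, -9], [0, -9, 10]]; det M1 = -1539
M2 = [[0, E_y/2, G_x/2], [E_y/2, E, F], [G_x/2, F, G]] = [[0, -27, 27], [-27, 10, -9], [27, -9, 10]]; det M2 = -1458
det M1 - det M2 = -81; K = -81 / (19)^2 = -81/361

Answer: K = -81/361


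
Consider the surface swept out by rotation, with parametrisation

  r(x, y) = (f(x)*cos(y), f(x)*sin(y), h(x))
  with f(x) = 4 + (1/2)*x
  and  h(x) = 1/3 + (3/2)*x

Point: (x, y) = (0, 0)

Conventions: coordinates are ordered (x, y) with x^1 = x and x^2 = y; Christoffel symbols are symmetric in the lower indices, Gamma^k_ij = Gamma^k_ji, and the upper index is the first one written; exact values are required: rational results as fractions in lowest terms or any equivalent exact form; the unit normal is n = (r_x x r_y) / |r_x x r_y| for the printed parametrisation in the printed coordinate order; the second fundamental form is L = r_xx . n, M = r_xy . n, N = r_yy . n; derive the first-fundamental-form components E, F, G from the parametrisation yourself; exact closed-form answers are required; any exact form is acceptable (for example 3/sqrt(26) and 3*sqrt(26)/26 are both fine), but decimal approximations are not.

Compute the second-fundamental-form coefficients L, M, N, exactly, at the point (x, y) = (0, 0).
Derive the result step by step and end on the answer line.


f = 4, f' = 1/2, f'' = 0, h' = 3/2, h'' = 0
E = 5/2, F = 0, G = 16; answer radicand W^2 = 5/2
unnormalised second-form numerators: l = 0, m = 0, n = 6; L = l/sqrt(5/2), and similarly M = m/sqrt(W^2), N = n/sqrt(W^2)

Answer: L = 0, M = 0, N = 6*sqrt(10)/5
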